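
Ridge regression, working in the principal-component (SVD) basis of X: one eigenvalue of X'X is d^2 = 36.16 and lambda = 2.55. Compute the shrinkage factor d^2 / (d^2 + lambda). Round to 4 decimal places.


Compute the denominator: 36.16 + 2.55 = 38.7100.
Shrinkage factor = 36.16 / 38.7100 = 0.9341.

0.9341


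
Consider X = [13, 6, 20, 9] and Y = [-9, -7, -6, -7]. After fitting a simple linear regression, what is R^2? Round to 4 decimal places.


The fitted line is Y = -7.9045 + 0.0545*X.
SSres = 4.4227, SStot = 4.7500.
R^2 = 1 - SSres/SStot = 0.0689.

0.0689


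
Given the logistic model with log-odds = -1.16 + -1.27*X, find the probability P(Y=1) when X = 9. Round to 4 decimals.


Linear predictor: z = -1.16 + -1.27 * 9 = -12.5900.
P = 1/(1 + exp(12.5900)) = 1/(1 + 293607.7583) = 0.0000.

0.0000


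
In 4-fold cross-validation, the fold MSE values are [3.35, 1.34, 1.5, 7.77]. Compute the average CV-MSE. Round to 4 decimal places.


Sum of fold MSEs = 13.9600.
Average = 13.9600 / 4 = 3.4900.

3.4900


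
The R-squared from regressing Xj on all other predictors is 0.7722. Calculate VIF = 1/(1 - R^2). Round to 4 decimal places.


Using VIF = 1/(1 - R^2_j):
1 - 0.7722 = 0.2278.
VIF = 4.3898.

4.3898


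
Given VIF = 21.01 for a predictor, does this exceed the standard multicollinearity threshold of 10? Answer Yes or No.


Check: VIF = 21.01 vs threshold = 10.
Since 21.01 >= 10, the answer is Yes.

Yes


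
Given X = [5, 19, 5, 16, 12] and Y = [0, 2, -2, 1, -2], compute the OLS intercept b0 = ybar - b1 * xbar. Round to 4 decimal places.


Compute b1 = 0.1948 from the OLS formula.
With xbar = 11.4000 and ybar = -0.2000, the intercept is:
b0 = -0.2000 - 0.1948 * 11.4000 = -2.4206.

-2.4206


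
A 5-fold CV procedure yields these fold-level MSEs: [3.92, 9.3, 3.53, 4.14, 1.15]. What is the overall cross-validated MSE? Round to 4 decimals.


Sum of fold MSEs = 22.0400.
Average = 22.0400 / 5 = 4.4080.

4.4080


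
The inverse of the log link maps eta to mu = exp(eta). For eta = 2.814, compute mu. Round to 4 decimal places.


The inverse log link gives:
mu = exp(2.814) = 16.6765.

16.6765


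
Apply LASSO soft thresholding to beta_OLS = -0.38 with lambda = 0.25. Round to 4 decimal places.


|beta_OLS| = 0.38.
lambda = 0.25.
Since |beta| > lambda, coefficient = sign(beta)*(|beta| - lambda) = -0.1300.
Result = -0.1300.

-0.1300


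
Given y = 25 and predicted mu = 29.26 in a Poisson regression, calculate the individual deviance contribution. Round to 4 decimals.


Compute y*ln(y/mu) = 25*ln(25/29.26) = 25*-0.157346 = -3.933650.
y - mu = -4.26.
D = 2*(-3.933650 - (-4.26)) = 0.652700, which rounds to 0.6527.

0.6527


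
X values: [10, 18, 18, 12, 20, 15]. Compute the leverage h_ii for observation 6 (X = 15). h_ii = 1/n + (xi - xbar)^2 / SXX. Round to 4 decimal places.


Compute xbar = 15.5000 with n = 6 observations.
SXX = 75.5000.
Leverage = 1/6 + (15 - 15.5000)^2/75.5000 = 0.1700.

0.1700


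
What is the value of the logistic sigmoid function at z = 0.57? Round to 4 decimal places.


Compute exp(-0.5700) = 0.5655.
Sigmoid = 1 / (1 + 0.5655) = 1 / 1.5655 = 0.6388.

0.6388


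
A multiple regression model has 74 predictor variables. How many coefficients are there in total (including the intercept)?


Total coefficients = number of predictors + 1 (for the intercept).
= 74 + 1 = 75.

75


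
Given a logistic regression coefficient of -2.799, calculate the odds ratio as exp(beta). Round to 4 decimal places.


exp(-2.799) = 0.0609.
So the odds ratio is 0.0609.

0.0609


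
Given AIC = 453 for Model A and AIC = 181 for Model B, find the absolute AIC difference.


Absolute difference = |453 - 181| = 272.
The model with lower AIC (B) is preferred.

272


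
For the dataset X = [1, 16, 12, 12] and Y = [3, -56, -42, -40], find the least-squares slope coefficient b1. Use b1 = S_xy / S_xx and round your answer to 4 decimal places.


Calculate xbar = 10.2500, ybar = -33.7500.
S_xx = 124.7500, S_xy = -493.2500.
Using b1 = S_xy / S_xx = -493.2500 / 124.7500, we get b1 = -3.9539.

-3.9539


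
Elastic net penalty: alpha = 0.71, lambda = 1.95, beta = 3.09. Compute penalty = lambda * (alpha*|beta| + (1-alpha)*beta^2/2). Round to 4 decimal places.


L1 component = 0.71 * |3.09| = 2.1939.
L2 component = 0.29 * 3.09^2 / 2 = 1.3845.
Penalty = 1.95 * (2.1939 + 1.3845) = 1.95 * 3.5784 = 6.9778.

6.9778


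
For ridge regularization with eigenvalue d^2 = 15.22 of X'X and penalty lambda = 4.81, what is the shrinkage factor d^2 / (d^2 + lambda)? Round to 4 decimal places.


d^2 + lambda = 15.22 + 4.81 = 20.0300.
Shrinkage factor = 15.22/20.0300 = 0.7599.

0.7599


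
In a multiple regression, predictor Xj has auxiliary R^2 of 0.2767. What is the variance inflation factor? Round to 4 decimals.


Using VIF = 1/(1 - R^2_j):
1 - 0.2767 = 0.7233.
VIF = 1.3826.

1.3826


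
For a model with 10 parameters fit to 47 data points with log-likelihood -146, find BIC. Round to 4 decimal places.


k * ln(n) = 10 * ln(47) = 10 * 3.850148 = 38.501480.
-2 * loglik = -2 * (-146) = 292.
BIC = 38.501480 + 292 = 330.501480, which rounds to 330.5015.

330.5015


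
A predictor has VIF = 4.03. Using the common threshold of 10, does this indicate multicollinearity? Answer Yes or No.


The threshold is 10.
VIF = 4.03 is < 10.
Multicollinearity indication: No.

No


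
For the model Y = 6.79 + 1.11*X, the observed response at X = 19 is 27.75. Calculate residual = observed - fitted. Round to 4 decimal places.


Compute yhat = 6.79 + (1.11)(19) = 27.8800.
Residual = actual - predicted = 27.75 - 27.8800 = -0.1300.

-0.1300


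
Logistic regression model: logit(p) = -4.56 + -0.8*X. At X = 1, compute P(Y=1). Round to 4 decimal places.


Compute z = -4.56 + (-0.8)(1) = -5.3600.
exp(-z) = 212.7249.
P = 1/(1 + 212.7249) = 0.0047.

0.0047


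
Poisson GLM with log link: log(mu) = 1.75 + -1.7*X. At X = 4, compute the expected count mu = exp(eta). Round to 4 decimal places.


Linear predictor: eta = 1.75 + (-1.7)(4) = -5.0500.
Expected count: mu = exp(-5.0500) = 0.0064.

0.0064


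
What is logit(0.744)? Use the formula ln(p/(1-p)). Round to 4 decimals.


The odds are p/(1-p) = 0.744 / 0.256 = 2.9063.
logit(p) = ln(2.9063) = 1.0669.

1.0669


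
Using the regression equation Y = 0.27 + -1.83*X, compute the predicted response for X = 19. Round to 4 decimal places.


Plug X = 19 into Y = 0.27 + -1.83*X:
Y = 0.27 + -34.7700 = -34.5000.

-34.5000


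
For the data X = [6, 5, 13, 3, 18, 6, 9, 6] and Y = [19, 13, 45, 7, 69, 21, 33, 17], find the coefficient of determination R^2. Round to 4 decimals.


Fit the OLS line: b0 = -5.8659, b1 = 4.1050.
SSres = 22.1108.
SStot = 2912.0000.
R^2 = 1 - 22.1108/2912.0000 = 0.9924.

0.9924


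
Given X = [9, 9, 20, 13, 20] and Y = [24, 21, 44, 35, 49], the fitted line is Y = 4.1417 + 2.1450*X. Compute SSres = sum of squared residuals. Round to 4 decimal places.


Compute predicted values, then residuals = yi - yhat_i.
Residuals: [0.5533, -2.4467, -3.0417, 2.9733, 1.9583].
SSres = sum(residual^2) = 28.2199.

28.2199


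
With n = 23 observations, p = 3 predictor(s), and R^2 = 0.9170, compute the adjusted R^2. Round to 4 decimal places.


Adjusted R^2 = 1 - (1 - R^2) * (n-1)/(n-p-1).
(1 - R^2) = 0.0830.
(n-1)/(n-p-1) = 22/19.
(1 - R^2) * (n-1) = 0.0830 * 22 = 1.8260.
Divide by (n-p-1): 1.8260 / 19 = 0.0961.
Adj R^2 = 1 - 0.0961 = 0.9039.

0.9039


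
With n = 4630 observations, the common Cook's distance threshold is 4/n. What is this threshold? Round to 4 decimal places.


Using the rule of thumb:
Threshold = 4 / 4630 = 0.0009.

0.0009


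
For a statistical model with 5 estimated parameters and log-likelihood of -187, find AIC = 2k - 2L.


AIC = 2*5 - 2*(-187).
= 10 + 374 = 384.

384


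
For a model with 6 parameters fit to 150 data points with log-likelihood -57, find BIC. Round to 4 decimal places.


ln(150) = 5.010635.
k * ln(n) = 6 * 5.010635 = 30.063810.
-2L = 114.
BIC = 30.063810 + 114 = 144.063810, which rounds to 144.0638.

144.0638


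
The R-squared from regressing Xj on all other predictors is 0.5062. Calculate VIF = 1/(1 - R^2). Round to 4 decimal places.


Denominator: 1 - 0.5062 = 0.4938.
VIF = 1 / 0.4938 = 2.0251.

2.0251


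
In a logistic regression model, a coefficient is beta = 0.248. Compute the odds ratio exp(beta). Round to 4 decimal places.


exp(0.248) = 1.2815.
So the odds ratio is 1.2815.

1.2815


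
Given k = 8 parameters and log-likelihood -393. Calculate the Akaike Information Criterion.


AIC = 2k - 2*loglik = 2(8) - 2(-393).
= 16 + 786 = 802.

802


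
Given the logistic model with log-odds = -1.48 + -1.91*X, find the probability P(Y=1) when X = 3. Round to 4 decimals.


Compute z = -1.48 + (-1.91)(3) = -7.2100.
exp(-z) = 1352.8923.
P = 1/(1 + 1352.8923) = 0.0007.

0.0007


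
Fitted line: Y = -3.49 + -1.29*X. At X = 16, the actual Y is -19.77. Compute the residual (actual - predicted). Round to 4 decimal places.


Compute yhat = -3.49 + (-1.29)(16) = -24.1300.
Residual = actual - predicted = -19.77 - -24.1300 = 4.3600.

4.3600


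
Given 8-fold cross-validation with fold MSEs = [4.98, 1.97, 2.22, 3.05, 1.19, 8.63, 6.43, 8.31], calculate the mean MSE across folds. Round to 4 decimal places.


Add all fold MSEs: 36.7800.
Divide by k = 8: 36.7800/8 = 4.5975.

4.5975


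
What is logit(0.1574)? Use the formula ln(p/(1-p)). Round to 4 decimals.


The odds are p/(1-p) = 0.1574 / 0.8426 = 0.1868.
logit(p) = ln(0.1868) = -1.6777.

-1.6777


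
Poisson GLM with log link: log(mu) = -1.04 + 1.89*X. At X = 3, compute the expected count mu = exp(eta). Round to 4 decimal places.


Linear predictor: eta = -1.04 + (1.89)(3) = 4.6300.
Expected count: mu = exp(4.6300) = 102.5141.

102.5141


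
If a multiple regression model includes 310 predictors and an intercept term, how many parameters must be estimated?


Each predictor gets one coefficient, plus one intercept.
Total parameters = 310 + 1 = 311.

311


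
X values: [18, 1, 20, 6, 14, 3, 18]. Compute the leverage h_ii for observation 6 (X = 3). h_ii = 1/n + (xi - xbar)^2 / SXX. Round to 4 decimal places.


n = 7, xbar = 11.4286.
SXX = sum((xi - xbar)^2) = 375.7143.
h = 1/7 + (3 - 11.4286)^2 / 375.7143 = 0.3319.

0.3319


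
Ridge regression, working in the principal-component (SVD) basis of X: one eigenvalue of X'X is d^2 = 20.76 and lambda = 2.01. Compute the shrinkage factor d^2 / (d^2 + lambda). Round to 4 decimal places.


Denominator = d^2 + lambda = 20.76 + 2.01 = 22.7700.
Shrinkage = 20.76 / 22.7700 = 0.9117.

0.9117


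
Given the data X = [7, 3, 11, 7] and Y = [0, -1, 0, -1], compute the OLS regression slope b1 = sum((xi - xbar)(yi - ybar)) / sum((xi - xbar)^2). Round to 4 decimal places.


The sample means are xbar = 7.0000 and ybar = -0.5000.
Compute S_xx = 32.0000 and S_xy = 4.0000.
Slope b1 = S_xy / S_xx = 4.0000 / 32.0000 = 0.1250.

0.1250


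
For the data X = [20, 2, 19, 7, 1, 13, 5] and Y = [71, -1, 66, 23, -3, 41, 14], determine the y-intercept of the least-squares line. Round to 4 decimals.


The slope is b1 = 3.8438.
Sample means are xbar = 9.5714 and ybar = 30.1429.
Intercept: b0 = 30.1429 - (3.8438)(9.5714) = -6.6480.

-6.6480


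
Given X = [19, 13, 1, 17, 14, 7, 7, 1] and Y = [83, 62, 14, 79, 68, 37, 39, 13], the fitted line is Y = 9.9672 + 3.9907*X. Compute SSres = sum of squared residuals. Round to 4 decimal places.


Compute predicted values, then residuals = yi - yhat_i.
Residuals: [-2.7905, 0.1537, 0.0421, 1.1909, 2.1630, -0.9021, 1.0979, -0.9579].
SSres = sum(residual^2) = 16.8458.

16.8458


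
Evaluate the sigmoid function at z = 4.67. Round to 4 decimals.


First, exp(-4.6700) = 0.0094.
Then sigma(z) = 1/(1 + 0.0094) = 0.9907.

0.9907


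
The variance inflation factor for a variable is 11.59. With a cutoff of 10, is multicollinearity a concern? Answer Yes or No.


Compare VIF = 11.59 to the threshold of 10.
11.59 >= 10, so the answer is Yes.

Yes


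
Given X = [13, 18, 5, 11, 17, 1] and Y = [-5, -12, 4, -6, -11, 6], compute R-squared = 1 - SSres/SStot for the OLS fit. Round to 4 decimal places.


After computing the OLS fit (b0=7.9496, b1=-1.1030):
SSres = 8.4463, SStot = 282.0000.
R^2 = 1 - 8.4463/282.0000 = 0.9700.

0.9700


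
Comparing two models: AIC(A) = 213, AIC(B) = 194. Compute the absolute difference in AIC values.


Absolute difference = |213 - 194| = 19.
The model with lower AIC (B) is preferred.

19


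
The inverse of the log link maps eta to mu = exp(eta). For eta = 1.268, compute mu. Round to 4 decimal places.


mu = exp(eta) = exp(1.268).
= 3.5537.

3.5537


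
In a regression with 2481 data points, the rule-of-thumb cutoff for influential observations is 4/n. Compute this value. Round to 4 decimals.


Using the rule of thumb:
Threshold = 4 / 2481 = 0.0016.

0.0016


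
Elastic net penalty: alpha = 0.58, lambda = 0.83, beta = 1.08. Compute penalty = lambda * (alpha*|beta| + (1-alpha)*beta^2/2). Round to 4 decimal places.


L1 component = 0.58 * |1.08| = 0.6264.
L2 component = 0.42 * 1.08^2 / 2 = 0.2449.
Penalty = 0.83 * (0.6264 + 0.2449) = 0.83 * 0.8713 = 0.7232.

0.7232


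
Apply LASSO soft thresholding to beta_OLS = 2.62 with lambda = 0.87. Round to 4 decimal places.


Absolute value: |2.62| = 2.62.
Compare to lambda = 0.87.
Since |beta| > lambda, coefficient = sign(beta)*(|beta| - lambda) = 1.7500.

1.7500


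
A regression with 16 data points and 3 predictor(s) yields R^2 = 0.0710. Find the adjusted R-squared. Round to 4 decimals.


Using the formula:
(1 - 0.0710) = 0.9290.
Multiply by 15/12: 0.9290 * 15 = 13.9350, then 13.9350 / 12 = 1.1613.
Adj R^2 = 1 - 1.1613 = -0.1613.

-0.1613


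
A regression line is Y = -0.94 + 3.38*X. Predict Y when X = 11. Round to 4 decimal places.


Predicted value:
Y = -0.94 + (3.38)(11) = -0.94 + 37.1800 = 36.2400.

36.2400


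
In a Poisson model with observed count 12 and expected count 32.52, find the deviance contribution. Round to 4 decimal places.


First: ln(12/32.52) = -0.996949.
Then: 12 * -0.996949 = -11.963388.
y - mu = 12 - 32.52 = -20.52.
D = 2(-11.963388 - -20.52) = 17.113224, which rounds to 17.1132.

17.1132


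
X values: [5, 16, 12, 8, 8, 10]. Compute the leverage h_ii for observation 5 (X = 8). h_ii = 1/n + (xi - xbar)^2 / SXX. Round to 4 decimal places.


n = 6, xbar = 9.8333.
SXX = sum((xi - xbar)^2) = 72.8333.
h = 1/6 + (8 - 9.8333)^2 / 72.8333 = 0.2128.

0.2128


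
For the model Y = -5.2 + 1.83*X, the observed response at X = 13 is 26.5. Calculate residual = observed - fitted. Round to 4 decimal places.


Predicted = -5.2 + 1.83 * 13 = 18.5900.
Residual = 26.5 - 18.5900 = 7.9100.

7.9100


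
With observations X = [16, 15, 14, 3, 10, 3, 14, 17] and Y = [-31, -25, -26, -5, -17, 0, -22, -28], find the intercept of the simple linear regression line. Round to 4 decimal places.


Compute b1 = -1.9505 from the OLS formula.
With xbar = 11.5000 and ybar = -19.2500, the intercept is:
b0 = -19.2500 - -1.9505 * 11.5000 = 3.1802.

3.1802


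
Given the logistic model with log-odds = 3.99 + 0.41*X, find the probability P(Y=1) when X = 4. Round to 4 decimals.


z = 3.99 + 0.41 * 4 = 5.6300.
Sigmoid: P = 1 / (1 + exp(-5.6300)) = 0.9964.

0.9964


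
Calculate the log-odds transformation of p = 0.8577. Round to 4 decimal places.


The odds are p/(1-p) = 0.8577 / 0.1423 = 6.0274.
logit(p) = ln(6.0274) = 1.7963.

1.7963


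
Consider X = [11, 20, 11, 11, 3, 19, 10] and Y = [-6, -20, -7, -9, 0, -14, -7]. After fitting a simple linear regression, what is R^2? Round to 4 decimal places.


After computing the OLS fit (b0=3.8770, b1=-1.0605):
SSres = 18.1230, SStot = 244.0000.
R^2 = 1 - 18.1230/244.0000 = 0.9257.

0.9257


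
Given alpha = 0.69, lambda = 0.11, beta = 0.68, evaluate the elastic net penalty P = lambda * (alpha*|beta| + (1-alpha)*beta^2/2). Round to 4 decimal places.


Compute:
L1 = 0.69 * 0.68 = 0.4692.
L2 = 0.31 * 0.68^2 / 2 = 0.0717.
Penalty = 0.11 * (0.4692 + 0.0717) = 0.0595.

0.0595


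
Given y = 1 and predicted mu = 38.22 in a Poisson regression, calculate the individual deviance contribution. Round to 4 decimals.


Compute y*ln(y/mu) = 1*ln(1/38.22) = 1*-3.643359 = -3.643359.
y - mu = -37.22.
D = 2*(-3.643359 - (-37.22)) = 67.153282, which rounds to 67.1533.

67.1533


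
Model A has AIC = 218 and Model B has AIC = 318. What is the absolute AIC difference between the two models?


|AIC_A - AIC_B| = |218 - 318| = 100.
Model A is preferred (lower AIC).

100


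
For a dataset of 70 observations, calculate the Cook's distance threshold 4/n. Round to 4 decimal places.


The threshold is 4/n.
4/70 = 0.0571.

0.0571


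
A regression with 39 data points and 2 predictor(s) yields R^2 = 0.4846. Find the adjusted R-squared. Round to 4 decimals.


Plug in: Adj R^2 = 1 - (1 - 0.4846) * 38/36.
= 1 - 0.5154 * 38/36
= 1 - 19.5852 / 36
= 1 - 0.5440 = 0.4560.

0.4560


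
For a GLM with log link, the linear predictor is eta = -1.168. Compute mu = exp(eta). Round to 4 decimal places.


Apply the inverse link:
mu = e^-1.168 = 0.3110.

0.3110


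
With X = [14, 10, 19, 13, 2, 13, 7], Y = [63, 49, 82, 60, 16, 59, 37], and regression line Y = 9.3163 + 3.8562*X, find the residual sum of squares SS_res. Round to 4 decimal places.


Predicted values from Y = 9.3163 + 3.8562*X.
Residuals: [-0.3031, 1.1217, -0.5841, 0.5531, -1.0287, -0.4469, 0.6903].
SSres = 3.7316.

3.7316


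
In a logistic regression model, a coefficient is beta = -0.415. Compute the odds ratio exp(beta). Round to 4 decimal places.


exp(-0.415) = 0.6603.
So the odds ratio is 0.6603.

0.6603


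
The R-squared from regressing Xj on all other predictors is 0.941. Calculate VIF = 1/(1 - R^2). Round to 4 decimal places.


VIF = 1 / (1 - 0.941).
= 1 / 0.059 = 16.9492.

16.9492


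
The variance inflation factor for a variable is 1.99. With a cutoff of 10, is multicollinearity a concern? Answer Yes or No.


Compare VIF = 1.99 to the threshold of 10.
1.99 < 10, so the answer is No.

No


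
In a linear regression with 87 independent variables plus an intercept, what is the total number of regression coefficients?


Including the intercept, the model has 87 predictor coefficients + 1 intercept.
Total = 88.

88


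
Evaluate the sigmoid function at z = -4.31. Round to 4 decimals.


exp(4.3100) = 74.4405.
1 + exp(-z) = 75.4405.
sigmoid = 1/75.4405 = 0.0133.

0.0133


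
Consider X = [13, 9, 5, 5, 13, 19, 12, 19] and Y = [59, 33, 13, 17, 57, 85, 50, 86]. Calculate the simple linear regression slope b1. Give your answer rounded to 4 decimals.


First compute the means: xbar = 11.8750, ybar = 50.0000.
Then S_xx = sum((xi - xbar)^2) = 206.8750.
S_xy = sum((xi - xbar)(yi - ybar)) = 1054.0000.
b1 = S_xy / S_xx = 1054.0000 / 206.8750 = 5.0949.

5.0949


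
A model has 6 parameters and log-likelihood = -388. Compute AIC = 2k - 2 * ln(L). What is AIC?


AIC = 2k - 2*loglik = 2(6) - 2(-388).
= 12 + 776 = 788.

788


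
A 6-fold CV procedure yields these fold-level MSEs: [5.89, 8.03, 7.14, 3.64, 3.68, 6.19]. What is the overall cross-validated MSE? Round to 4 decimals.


Total MSE across folds = 34.5700.
CV-MSE = 34.5700/6 = 5.7617.

5.7617


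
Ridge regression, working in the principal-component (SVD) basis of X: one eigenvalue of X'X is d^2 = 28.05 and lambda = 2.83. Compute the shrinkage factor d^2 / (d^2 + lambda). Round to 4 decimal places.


d^2 + lambda = 28.05 + 2.83 = 30.8800.
Shrinkage factor = 28.05/30.8800 = 0.9084.

0.9084


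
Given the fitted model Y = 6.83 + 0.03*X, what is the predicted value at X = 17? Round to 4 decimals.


Substitute X = 17 into the equation:
Y = 6.83 + 0.03 * 17 = 6.83 + 0.5100 = 7.3400.

7.3400


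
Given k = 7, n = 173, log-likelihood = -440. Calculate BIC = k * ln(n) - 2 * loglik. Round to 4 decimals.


Compute k*ln(n) = 7*ln(173) = 7*5.153292 = 36.073044.
Then -2*loglik = 880.
BIC = 36.073044 + 880 = 916.073044, which rounds to 916.0730.

916.0730


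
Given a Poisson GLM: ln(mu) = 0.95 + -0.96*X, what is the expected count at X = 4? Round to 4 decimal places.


Compute eta = 0.95 + -0.96 * 4 = -2.8900.
Apply inverse link: mu = e^-2.8900 = 0.0556.

0.0556


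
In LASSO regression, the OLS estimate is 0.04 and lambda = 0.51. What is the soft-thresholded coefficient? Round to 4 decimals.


Check: |0.04| = 0.04 vs lambda = 0.51.
Since |beta| <= lambda, the coefficient is set to 0.
Soft-thresholded coefficient = 0.0000.

0.0000


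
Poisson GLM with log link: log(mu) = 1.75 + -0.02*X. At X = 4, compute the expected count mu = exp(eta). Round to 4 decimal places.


Linear predictor: eta = 1.75 + (-0.02)(4) = 1.6700.
Expected count: mu = exp(1.6700) = 5.3122.

5.3122


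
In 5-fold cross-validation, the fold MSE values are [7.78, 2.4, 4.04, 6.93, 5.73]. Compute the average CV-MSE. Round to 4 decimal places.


Total MSE across folds = 26.8800.
CV-MSE = 26.8800/5 = 5.3760.

5.3760


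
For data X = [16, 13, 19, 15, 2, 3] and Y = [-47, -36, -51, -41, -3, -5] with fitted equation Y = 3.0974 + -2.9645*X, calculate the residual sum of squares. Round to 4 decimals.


For each point, residual = actual - predicted.
Residuals: [-2.6654, -0.5589, 2.2281, 0.3701, -0.1684, 0.7961].
Sum of squared residuals = 13.1803.

13.1803


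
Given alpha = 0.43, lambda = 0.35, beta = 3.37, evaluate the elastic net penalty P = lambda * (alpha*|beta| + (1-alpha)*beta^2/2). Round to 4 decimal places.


L1 component = 0.43 * |3.37| = 1.4491.
L2 component = 0.57 * 3.37^2 / 2 = 3.2367.
Penalty = 0.35 * (1.4491 + 3.2367) = 0.35 * 4.6858 = 1.6400.

1.6400


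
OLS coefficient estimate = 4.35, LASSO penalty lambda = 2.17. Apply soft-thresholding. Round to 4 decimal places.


Absolute value: |4.35| = 4.35.
Compare to lambda = 2.17.
Since |beta| > lambda, coefficient = sign(beta)*(|beta| - lambda) = 2.1800.

2.1800


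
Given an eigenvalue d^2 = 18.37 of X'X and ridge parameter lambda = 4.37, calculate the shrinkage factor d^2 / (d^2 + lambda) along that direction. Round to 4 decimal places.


d^2 + lambda = 18.37 + 4.37 = 22.7400.
Shrinkage factor = 18.37/22.7400 = 0.8078.

0.8078


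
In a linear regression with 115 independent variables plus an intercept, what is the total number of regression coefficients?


Including the intercept, the model has 115 predictor coefficients + 1 intercept.
Total = 116.

116


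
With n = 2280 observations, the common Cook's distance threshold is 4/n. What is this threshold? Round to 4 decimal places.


Cook's distance cutoff = 4/n = 4/2280.
= 0.0018.

0.0018


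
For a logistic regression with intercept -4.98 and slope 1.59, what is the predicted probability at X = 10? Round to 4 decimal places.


Linear predictor: z = -4.98 + 1.59 * 10 = 10.9200.
P = 1/(1 + exp(-10.9200)) = 1/(1 + 0.0000) = 1.0000.

1.0000


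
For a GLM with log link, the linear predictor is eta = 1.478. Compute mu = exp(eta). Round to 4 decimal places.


The inverse log link gives:
mu = exp(1.478) = 4.3842.

4.3842


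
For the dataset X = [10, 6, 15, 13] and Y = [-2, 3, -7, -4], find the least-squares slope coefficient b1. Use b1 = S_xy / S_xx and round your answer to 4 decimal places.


Calculate xbar = 11.0000, ybar = -2.5000.
S_xx = 46.0000, S_xy = -49.0000.
Using b1 = S_xy / S_xx = -49.0000 / 46.0000, we get b1 = -1.0652.

-1.0652


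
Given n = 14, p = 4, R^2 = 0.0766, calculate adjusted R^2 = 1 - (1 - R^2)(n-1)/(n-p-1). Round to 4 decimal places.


Using the formula:
(1 - 0.0766) = 0.9234.
Multiply by 13/9: 0.9234 * 13 = 12.0042, then 12.0042 / 9 = 1.3338.
Adj R^2 = 1 - 1.3338 = -0.3338.

-0.3338


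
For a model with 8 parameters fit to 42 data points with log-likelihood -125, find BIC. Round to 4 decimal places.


Compute k*ln(n) = 8*ln(42) = 8*3.737670 = 29.901360.
Then -2*loglik = 250.
BIC = 29.901360 + 250 = 279.901360, which rounds to 279.9014.

279.9014


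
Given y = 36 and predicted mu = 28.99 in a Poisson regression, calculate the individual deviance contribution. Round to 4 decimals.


y/mu = 36/28.99 = 1.241808 (approx.), and ln(36/28.99) = 0.216568.
y * ln(y/mu) = 36 * 0.216568 = 7.796448.
y - mu = 7.01.
D = 2 * (7.796448 - 7.01) = 1.572896, which rounds to 1.5729.

1.5729


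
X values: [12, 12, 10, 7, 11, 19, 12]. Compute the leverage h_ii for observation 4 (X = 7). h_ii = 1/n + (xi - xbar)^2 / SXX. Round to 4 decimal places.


Mean of X: xbar = 11.8571.
SXX = 78.8571.
For X = 7: h = 1/7 + (7 - 11.8571)^2/78.8571 = 0.4420.

0.4420


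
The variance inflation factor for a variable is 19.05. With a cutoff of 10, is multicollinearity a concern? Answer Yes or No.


The threshold is 10.
VIF = 19.05 is >= 10.
Multicollinearity indication: Yes.

Yes


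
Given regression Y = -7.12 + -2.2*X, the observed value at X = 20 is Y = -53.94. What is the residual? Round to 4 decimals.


Predicted = -7.12 + -2.2 * 20 = -51.1200.
Residual = -53.94 - -51.1200 = -2.8200.

-2.8200


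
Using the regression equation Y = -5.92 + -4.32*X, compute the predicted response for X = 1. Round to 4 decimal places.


Substitute X = 1 into the equation:
Y = -5.92 + -4.32 * 1 = -5.92 + -4.3200 = -10.2400.

-10.2400


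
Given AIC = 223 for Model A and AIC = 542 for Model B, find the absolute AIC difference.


|AIC_A - AIC_B| = |223 - 542| = 319.
Model A is preferred (lower AIC).

319


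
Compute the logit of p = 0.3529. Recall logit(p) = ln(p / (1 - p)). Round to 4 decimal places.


1 - p = 0.6471.
p/(1-p) = 0.5454.
logit = ln(0.5454) = -0.6063.

-0.6063


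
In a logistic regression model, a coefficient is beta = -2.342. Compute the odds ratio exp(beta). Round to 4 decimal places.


The odds ratio is computed as:
OR = e^(-2.342) = 0.0961.

0.0961


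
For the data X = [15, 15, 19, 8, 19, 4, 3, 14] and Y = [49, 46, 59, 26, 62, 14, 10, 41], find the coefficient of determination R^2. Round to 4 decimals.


The fitted line is Y = 0.8344 + 3.0961*X.
SSres = 21.4045, SStot = 2713.8750.
R^2 = 1 - SSres/SStot = 0.9921.

0.9921


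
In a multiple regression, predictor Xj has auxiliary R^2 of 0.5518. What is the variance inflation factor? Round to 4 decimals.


VIF = 1 / (1 - 0.5518).
= 1 / 0.4482 = 2.2311.

2.2311


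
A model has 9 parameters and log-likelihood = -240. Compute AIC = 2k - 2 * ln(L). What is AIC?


AIC = 2*9 - 2*(-240).
= 18 + 480 = 498.

498


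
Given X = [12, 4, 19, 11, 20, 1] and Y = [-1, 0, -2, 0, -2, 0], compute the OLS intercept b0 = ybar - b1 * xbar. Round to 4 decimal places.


The slope is b1 = -0.1159.
Sample means are xbar = 11.1667 and ybar = -0.8333.
Intercept: b0 = -0.8333 - (-0.1159)(11.1667) = 0.4607.

0.4607


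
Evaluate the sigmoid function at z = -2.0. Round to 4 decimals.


exp(2.0000) = 7.3891.
1 + exp(-z) = 8.3891.
sigmoid = 1/8.3891 = 0.1192.

0.1192


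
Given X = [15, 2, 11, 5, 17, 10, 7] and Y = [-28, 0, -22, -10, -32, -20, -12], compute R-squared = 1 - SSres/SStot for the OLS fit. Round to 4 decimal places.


Fit the OLS line: b0 = 1.9700, b1 = -2.0566.
SSres = 13.1647.
SStot = 739.4286.
R^2 = 1 - 13.1647/739.4286 = 0.9822.

0.9822


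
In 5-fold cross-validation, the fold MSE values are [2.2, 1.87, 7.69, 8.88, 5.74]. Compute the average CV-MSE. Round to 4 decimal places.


Sum of fold MSEs = 26.3800.
Average = 26.3800 / 5 = 5.2760.

5.2760


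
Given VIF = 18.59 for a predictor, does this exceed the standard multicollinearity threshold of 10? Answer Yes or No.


The threshold is 10.
VIF = 18.59 is >= 10.
Multicollinearity indication: Yes.

Yes


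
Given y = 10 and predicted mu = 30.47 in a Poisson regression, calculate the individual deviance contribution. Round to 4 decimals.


First: ln(10/30.47) = -1.114158.
Then: 10 * -1.114158 = -11.141580.
y - mu = 10 - 30.47 = -20.47.
D = 2(-11.141580 - -20.47) = 18.656840, which rounds to 18.6568.

18.6568


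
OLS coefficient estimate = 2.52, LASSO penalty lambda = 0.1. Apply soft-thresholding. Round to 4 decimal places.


|beta_OLS| = 2.52.
lambda = 0.1.
Since |beta| > lambda, coefficient = sign(beta)*(|beta| - lambda) = 2.4200.
Result = 2.4200.

2.4200


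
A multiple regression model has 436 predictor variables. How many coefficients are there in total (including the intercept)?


Each predictor gets one coefficient, plus one intercept.
Total parameters = 436 + 1 = 437.

437


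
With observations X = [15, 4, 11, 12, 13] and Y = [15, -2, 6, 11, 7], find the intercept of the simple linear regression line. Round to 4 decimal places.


The slope is b1 = 1.4143.
Sample means are xbar = 11.0000 and ybar = 7.4000.
Intercept: b0 = 7.4000 - (1.4143)(11.0000) = -8.1571.

-8.1571


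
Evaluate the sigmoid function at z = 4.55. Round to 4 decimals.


Compute exp(-4.5500) = 0.0106.
Sigmoid = 1 / (1 + 0.0106) = 1 / 1.0106 = 0.9895.

0.9895


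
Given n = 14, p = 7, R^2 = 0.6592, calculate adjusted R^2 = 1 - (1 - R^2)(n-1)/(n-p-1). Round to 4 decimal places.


Plug in: Adj R^2 = 1 - (1 - 0.6592) * 13/6.
= 1 - 0.3408 * 13/6
= 1 - 4.4304 / 6
= 1 - 0.7384 = 0.2616.

0.2616


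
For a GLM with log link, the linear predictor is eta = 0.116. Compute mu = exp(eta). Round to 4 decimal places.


Apply the inverse link:
mu = e^0.116 = 1.1230.

1.1230


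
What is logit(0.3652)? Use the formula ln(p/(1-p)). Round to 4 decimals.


The odds are p/(1-p) = 0.3652 / 0.6348 = 0.5753.
logit(p) = ln(0.5753) = -0.5529.

-0.5529


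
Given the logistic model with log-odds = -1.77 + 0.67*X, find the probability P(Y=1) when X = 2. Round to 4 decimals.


Compute z = -1.77 + (0.67)(2) = -0.4300.
exp(-z) = 1.5373.
P = 1/(1 + 1.5373) = 0.3941.

0.3941


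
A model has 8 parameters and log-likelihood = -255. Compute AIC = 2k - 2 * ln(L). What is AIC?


Compute:
2k = 2*8 = 16.
-2*loglik = -2*(-255) = 510.
AIC = 16 + 510 = 526.

526


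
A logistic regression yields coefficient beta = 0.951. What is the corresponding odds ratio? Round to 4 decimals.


The odds ratio is computed as:
OR = e^(0.951) = 2.5883.

2.5883


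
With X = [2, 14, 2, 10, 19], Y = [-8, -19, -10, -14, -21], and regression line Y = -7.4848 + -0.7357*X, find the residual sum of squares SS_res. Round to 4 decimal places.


For each point, residual = actual - predicted.
Residuals: [0.9562, -1.2154, -1.0438, 0.8418, 0.4631].
Sum of squared residuals = 4.4041.

4.4041


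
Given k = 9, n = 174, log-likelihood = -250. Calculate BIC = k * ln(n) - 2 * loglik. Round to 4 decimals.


Compute k*ln(n) = 9*ln(174) = 9*5.159055 = 46.431495.
Then -2*loglik = 500.
BIC = 46.431495 + 500 = 546.431495, which rounds to 546.4315.

546.4315


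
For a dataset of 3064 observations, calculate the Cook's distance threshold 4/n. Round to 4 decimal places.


The threshold is 4/n.
4/3064 = 0.0013.

0.0013


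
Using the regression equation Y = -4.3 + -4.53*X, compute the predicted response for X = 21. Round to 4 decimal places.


Plug X = 21 into Y = -4.3 + -4.53*X:
Y = -4.3 + -95.1300 = -99.4300.

-99.4300


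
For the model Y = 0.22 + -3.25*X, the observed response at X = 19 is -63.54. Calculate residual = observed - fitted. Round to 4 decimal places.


Compute yhat = 0.22 + (-3.25)(19) = -61.5300.
Residual = actual - predicted = -63.54 - -61.5300 = -2.0100.

-2.0100


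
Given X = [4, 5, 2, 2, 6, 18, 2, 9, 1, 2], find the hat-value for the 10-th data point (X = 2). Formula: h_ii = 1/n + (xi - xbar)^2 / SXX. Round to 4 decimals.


n = 10, xbar = 5.1000.
SXX = sum((xi - xbar)^2) = 238.9000.
h = 1/10 + (2 - 5.1000)^2 / 238.9000 = 0.1402.

0.1402


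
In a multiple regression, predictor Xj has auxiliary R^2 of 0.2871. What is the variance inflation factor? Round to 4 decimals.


Denominator: 1 - 0.2871 = 0.7129.
VIF = 1 / 0.7129 = 1.4027.

1.4027


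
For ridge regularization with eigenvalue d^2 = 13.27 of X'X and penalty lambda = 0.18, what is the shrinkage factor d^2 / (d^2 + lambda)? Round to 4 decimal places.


d^2 + lambda = 13.27 + 0.18 = 13.4500.
Shrinkage factor = 13.27/13.4500 = 0.9866.

0.9866


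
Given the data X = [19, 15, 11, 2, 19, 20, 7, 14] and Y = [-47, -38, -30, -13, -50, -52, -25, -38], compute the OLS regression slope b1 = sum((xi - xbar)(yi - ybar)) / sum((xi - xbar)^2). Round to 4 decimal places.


Calculate xbar = 13.3750, ybar = -36.6250.
S_xx = 285.8750, S_xy = -597.1250.
Using b1 = S_xy / S_xx = -597.1250 / 285.8750, we get b1 = -2.0888.

-2.0888


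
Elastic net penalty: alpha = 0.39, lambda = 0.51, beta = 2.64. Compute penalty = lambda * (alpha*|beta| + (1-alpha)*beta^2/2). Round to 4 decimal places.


alpha * |beta| = 0.39 * 2.64 = 1.0296.
(1-alpha) * beta^2/2 = 0.61 * 6.9696/2 = 2.1257.
Total = 0.51 * (1.0296 + 2.1257) = 1.6092.

1.6092


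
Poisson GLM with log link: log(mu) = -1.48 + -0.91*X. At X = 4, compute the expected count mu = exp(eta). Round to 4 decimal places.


Linear predictor: eta = -1.48 + (-0.91)(4) = -5.1200.
Expected count: mu = exp(-5.1200) = 0.0060.

0.0060


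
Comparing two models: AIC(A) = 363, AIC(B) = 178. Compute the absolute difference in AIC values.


|AIC_A - AIC_B| = |363 - 178| = 185.
Model B is preferred (lower AIC).

185


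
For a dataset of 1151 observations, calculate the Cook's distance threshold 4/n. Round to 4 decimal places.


The threshold is 4/n.
4/1151 = 0.0035.

0.0035


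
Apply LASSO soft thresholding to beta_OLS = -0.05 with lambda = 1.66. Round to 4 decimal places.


Absolute value: |-0.05| = 0.05.
Compare to lambda = 1.66.
Since |beta| <= lambda, the coefficient is set to 0.

0.0000


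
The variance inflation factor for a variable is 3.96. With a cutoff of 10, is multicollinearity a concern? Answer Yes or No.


The threshold is 10.
VIF = 3.96 is < 10.
Multicollinearity indication: No.

No


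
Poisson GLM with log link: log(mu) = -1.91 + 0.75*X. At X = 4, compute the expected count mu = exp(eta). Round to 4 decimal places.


Compute eta = -1.91 + 0.75 * 4 = 1.0900.
Apply inverse link: mu = e^1.0900 = 2.9743.

2.9743


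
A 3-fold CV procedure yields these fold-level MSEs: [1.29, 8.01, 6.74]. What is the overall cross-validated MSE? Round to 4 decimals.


Sum of fold MSEs = 16.0400.
Average = 16.0400 / 3 = 5.3467.

5.3467


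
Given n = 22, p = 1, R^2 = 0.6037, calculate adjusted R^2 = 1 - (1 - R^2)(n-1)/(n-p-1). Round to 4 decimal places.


Adjusted R^2 = 1 - (1 - R^2) * (n-1)/(n-p-1).
(1 - R^2) = 0.3963.
(n-1)/(n-p-1) = 21/20.
(1 - R^2) * (n-1) = 0.3963 * 21 = 8.3223.
Divide by (n-p-1): 8.3223 / 20 = 0.4161.
Adj R^2 = 1 - 0.4161 = 0.5839.

0.5839


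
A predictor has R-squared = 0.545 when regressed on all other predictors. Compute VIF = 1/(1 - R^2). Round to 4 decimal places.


VIF = 1 / (1 - 0.545).
= 1 / 0.455 = 2.1978.

2.1978


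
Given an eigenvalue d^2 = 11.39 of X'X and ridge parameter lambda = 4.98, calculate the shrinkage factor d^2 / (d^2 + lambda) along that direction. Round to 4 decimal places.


Denominator = d^2 + lambda = 11.39 + 4.98 = 16.3700.
Shrinkage = 11.39 / 16.3700 = 0.6958.

0.6958


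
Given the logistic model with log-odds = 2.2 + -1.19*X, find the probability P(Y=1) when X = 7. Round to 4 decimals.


Linear predictor: z = 2.2 + -1.19 * 7 = -6.1300.
P = 1/(1 + exp(6.1300)) = 1/(1 + 459.4362) = 0.0022.

0.0022


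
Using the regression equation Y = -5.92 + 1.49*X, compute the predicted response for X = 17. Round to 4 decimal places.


Predicted value:
Y = -5.92 + (1.49)(17) = -5.92 + 25.3300 = 19.4100.

19.4100


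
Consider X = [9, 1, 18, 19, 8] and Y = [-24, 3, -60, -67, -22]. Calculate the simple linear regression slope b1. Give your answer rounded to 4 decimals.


Calculate xbar = 11.0000, ybar = -34.0000.
S_xx = 226.0000, S_xy = -872.0000.
Using b1 = S_xy / S_xx = -872.0000 / 226.0000, we get b1 = -3.8584.

-3.8584


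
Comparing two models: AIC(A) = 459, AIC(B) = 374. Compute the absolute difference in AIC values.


Absolute difference = |459 - 374| = 85.
The model with lower AIC (B) is preferred.

85


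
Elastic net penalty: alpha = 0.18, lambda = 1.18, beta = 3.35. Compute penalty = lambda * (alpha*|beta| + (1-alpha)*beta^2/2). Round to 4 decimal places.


L1 component = 0.18 * |3.35| = 0.6030.
L2 component = 0.82 * 3.35^2 / 2 = 4.6012.
Penalty = 1.18 * (0.6030 + 4.6012) = 1.18 * 5.2042 = 6.1410.

6.1410


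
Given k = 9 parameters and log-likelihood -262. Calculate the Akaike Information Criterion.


Compute:
2k = 2*9 = 18.
-2*loglik = -2*(-262) = 524.
AIC = 18 + 524 = 542.

542


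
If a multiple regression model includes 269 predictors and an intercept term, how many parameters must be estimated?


Total coefficients = number of predictors + 1 (for the intercept).
= 269 + 1 = 270.

270


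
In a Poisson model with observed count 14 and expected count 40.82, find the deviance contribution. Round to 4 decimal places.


y/mu = 14/40.82 = 0.342969 (approx.), and ln(14/40.82) = -1.070115.
y * ln(y/mu) = 14 * -1.070115 = -14.981610.
y - mu = -26.82.
D = 2 * (-14.981610 - -26.82) = 23.676780, which rounds to 23.6768.

23.6768


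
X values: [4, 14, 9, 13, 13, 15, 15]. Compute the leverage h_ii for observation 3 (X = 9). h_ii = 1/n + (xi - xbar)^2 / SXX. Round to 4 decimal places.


Compute xbar = 11.8571 with n = 7 observations.
SXX = 96.8571.
Leverage = 1/7 + (9 - 11.8571)^2/96.8571 = 0.2271.

0.2271


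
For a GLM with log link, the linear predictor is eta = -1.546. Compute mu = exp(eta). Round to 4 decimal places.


mu = exp(eta) = exp(-1.546).
= 0.2131.

0.2131


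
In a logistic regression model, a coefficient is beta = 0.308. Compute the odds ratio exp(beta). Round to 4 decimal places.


Odds ratio = exp(beta) = exp(0.308).
= 1.3607.

1.3607


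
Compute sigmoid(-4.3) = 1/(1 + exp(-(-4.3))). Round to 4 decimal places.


First, exp(4.3000) = 73.6998.
Then sigma(z) = 1/(1 + 73.6998) = 0.0134.

0.0134


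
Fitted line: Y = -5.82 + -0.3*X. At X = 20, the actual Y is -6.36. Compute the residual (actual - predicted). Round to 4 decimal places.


Fitted value at X = 20 is yhat = -5.82 + -0.3*20 = -11.8200.
Residual = -6.36 - -11.8200 = 5.4600.

5.4600


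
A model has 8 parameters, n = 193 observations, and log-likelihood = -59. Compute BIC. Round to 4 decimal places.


k * ln(n) = 8 * ln(193) = 8 * 5.262690 = 42.101520.
-2 * loglik = -2 * (-59) = 118.
BIC = 42.101520 + 118 = 160.101520, which rounds to 160.1015.

160.1015


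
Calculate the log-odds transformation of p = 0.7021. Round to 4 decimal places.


Compute the odds: 0.7021/0.2979 = 2.3568.
Take the natural log: ln(2.3568) = 0.8573.

0.8573


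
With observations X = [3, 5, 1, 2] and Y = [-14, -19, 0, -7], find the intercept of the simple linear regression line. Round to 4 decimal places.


The slope is b1 = -4.6857.
Sample means are xbar = 2.7500 and ybar = -10.0000.
Intercept: b0 = -10.0000 - (-4.6857)(2.7500) = 2.8857.

2.8857


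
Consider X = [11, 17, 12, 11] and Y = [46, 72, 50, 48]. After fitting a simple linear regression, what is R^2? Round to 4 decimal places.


Fit the OLS line: b0 = 0.4242, b1 = 4.2020.
SSres = 2.9899.
SStot = 440.0000.
R^2 = 1 - 2.9899/440.0000 = 0.9932.

0.9932


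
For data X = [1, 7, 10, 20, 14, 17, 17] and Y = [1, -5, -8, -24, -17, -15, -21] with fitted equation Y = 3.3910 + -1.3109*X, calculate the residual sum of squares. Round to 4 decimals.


For each point, residual = actual - predicted.
Residuals: [-1.0801, 0.7853, 1.7180, -1.1730, -2.0384, 3.8943, -2.1057].
Sum of squared residuals = 29.8654.

29.8654
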